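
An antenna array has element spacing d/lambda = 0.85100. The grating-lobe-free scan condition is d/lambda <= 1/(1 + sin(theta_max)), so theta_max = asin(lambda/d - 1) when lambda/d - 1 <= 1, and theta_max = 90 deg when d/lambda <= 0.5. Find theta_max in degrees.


lambda/d - 1 = 1/0.85100 - 1 = 0.1750881
theta_max = asin(0.1750881) = 10.08 deg

10.08 deg


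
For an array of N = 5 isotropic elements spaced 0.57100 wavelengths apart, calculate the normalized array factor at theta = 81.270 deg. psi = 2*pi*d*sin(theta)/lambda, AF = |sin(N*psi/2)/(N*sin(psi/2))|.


psi = 2*pi*0.57100*sin(81.270 deg) = 3.546134 rad
AF = |sin(5*3.546134/2) / (5*sin(3.546134/2))| = 0.1084

0.1084


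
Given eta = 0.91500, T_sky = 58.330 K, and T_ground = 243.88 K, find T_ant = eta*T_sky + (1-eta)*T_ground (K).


T_ant = 0.91500 * 58.330 + (1 - 0.91500) * 243.88 = 74.10 K

74.10 K


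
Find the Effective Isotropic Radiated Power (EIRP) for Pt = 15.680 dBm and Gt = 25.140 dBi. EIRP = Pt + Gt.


EIRP = Pt + Gt = 15.680 + 25.140 = 40.82 dBm

40.82 dBm


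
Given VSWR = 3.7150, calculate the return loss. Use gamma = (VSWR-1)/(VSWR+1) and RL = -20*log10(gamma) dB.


gamma = (3.7150 - 1) / (3.7150 + 1) = 0.5758218
RL = -20 * log10(0.5758218) = 4.794 dB

4.794 dB


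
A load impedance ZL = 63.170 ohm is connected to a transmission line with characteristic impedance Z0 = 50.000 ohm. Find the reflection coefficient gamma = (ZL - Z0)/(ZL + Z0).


gamma = (63.170 - 50.000) / (63.170 + 50.000) = 0.1164

0.1164


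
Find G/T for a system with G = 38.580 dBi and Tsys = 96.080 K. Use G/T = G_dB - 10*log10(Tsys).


G/T = 38.580 - 10*log10(96.080) = 38.580 - 19.82633 = 18.75 dB/K

18.75 dB/K


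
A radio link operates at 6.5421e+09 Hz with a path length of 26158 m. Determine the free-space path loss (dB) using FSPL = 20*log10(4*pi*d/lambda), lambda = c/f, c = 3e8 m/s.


lambda = c / f = 3.0000e+08 / 6.5421e+09 = 0.04585683 m
FSPL = 20 * log10(4*pi*26158/0.04585683) = 137.1 dB

137.1 dB


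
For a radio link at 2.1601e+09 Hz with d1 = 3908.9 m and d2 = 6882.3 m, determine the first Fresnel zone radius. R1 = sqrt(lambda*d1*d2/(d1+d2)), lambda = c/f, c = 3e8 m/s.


lambda = c / f = 3.0000e+08 / 2.1601e+09 = 0.1388825 m
R1 = sqrt(0.1388825 * 3908.9 * 6882.3 / (3908.9 + 6882.3)) = 18.61 m

18.61 m


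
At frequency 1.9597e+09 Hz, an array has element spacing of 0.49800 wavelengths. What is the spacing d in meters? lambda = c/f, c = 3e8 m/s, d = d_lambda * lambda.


lambda = c / f = 3.0000e+08 / 1.9597e+09 = 0.1530847 m
d = 0.49800 * 0.1530847 = 0.07624 m

0.07624 m


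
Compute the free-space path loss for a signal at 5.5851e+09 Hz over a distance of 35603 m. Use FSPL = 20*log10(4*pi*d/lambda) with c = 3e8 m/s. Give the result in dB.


lambda = c / f = 3.0000e+08 / 5.5851e+09 = 0.05371435 m
FSPL = 20 * log10(4*pi*35603/0.05371435) = 138.4 dB

138.4 dB


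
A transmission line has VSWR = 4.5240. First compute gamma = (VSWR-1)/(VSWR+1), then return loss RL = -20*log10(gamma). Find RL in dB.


gamma = (4.5240 - 1) / (4.5240 + 1) = 0.6379435
RL = -20 * log10(0.6379435) = 3.904 dB

3.904 dB


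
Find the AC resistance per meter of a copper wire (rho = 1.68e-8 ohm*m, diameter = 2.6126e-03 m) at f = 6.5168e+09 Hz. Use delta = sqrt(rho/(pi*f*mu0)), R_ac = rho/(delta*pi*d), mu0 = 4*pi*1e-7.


delta = sqrt(1.68e-8 / (pi * 6.5168e+09 * 4*pi*1e-7)) = 8.080860e-07 m
R_ac = 1.68e-8 / (8.080860e-07 * pi * 2.6126e-03) = 2.533 ohm/m

2.533 ohm/m


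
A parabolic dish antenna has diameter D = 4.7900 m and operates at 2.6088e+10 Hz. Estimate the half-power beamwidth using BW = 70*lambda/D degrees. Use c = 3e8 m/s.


lambda = c / f = 3.0000e+08 / 2.6088e+10 = 0.01149954 m
BW = 70 * 0.01149954 / 4.7900 = 0.1681 deg

0.1681 deg


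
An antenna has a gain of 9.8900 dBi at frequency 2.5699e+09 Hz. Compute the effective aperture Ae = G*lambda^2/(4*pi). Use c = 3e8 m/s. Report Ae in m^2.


lambda = c / f = 3.0000e+08 / 2.5699e+09 = 0.1167361 m
G_linear = 10^(9.8900/10) = 9.749896
Ae = G_linear * lambda^2 / (4*pi) = 9.749896 * 0.1167361^2 / (4*pi) = 0.01057 m^2

0.01057 m^2


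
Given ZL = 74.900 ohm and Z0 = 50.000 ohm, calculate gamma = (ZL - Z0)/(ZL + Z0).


gamma = (74.900 - 50.000) / (74.900 + 50.000) = 0.1994

0.1994


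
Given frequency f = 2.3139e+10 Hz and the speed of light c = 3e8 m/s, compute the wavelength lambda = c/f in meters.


lambda = c / f = 3.0000e+08 / 2.3139e+10 = 0.01297 m

0.01297 m


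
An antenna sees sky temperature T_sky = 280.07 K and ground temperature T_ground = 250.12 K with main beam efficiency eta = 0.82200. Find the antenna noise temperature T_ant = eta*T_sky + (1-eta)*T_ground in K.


T_ant = 0.82200 * 280.07 + (1 - 0.82200) * 250.12 = 274.7 K

274.7 K


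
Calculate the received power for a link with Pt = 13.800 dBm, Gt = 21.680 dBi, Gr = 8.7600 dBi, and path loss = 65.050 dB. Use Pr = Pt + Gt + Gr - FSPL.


Pr = 13.800 + 21.680 + 8.7600 - 65.050 = -20.81 dBm

-20.81 dBm


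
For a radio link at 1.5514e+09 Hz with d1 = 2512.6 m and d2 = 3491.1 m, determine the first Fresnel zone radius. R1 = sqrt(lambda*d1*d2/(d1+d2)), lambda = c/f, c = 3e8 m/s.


lambda = c / f = 3.0000e+08 / 1.5514e+09 = 0.1933737 m
R1 = sqrt(0.1933737 * 2512.6 * 3491.1 / (2512.6 + 3491.1)) = 16.81 m

16.81 m


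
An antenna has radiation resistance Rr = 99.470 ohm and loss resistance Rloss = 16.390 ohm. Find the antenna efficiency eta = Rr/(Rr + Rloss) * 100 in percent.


eta = 99.470 / (99.470 + 16.390) * 100 = 85.85%

85.85%


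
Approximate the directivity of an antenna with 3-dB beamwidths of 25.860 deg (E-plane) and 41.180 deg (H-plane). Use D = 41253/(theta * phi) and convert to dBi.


D_linear = 41253 / (25.860 * 41.180) = 38.73831
D_dBi = 10 * log10(38.73831) = 15.88 dBi

15.88 dBi


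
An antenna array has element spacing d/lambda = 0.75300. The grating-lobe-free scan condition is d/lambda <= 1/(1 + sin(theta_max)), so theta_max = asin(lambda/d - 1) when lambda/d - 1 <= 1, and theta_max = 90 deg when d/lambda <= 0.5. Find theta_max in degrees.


lambda/d - 1 = 1/0.75300 - 1 = 0.3280212
theta_max = asin(0.3280212) = 19.15 deg

19.15 deg


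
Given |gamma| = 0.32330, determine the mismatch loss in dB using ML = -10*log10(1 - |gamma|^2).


ML = -10 * log10(1 - 0.32330^2) = -10 * log10(0.89547711) = 0.4795 dB

0.4795 dB


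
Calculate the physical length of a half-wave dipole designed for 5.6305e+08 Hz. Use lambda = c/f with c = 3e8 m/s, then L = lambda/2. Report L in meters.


lambda = c / f = 3.0000e+08 / 5.6305e+08 = 0.5328124 m
L = lambda / 2 = 0.5328124 / 2 = 0.2664 m

0.2664 m


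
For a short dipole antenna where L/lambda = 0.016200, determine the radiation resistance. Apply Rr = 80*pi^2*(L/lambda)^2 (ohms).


Rr = 80 * pi^2 * (0.016200)^2 = 80 * 9.869604 * 2.624400e-04 = 0.2072 ohm

0.2072 ohm


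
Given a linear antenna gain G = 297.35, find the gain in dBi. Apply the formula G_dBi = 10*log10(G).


G_dBi = 10 * log10(297.35) = 24.73 dBi

24.73 dBi


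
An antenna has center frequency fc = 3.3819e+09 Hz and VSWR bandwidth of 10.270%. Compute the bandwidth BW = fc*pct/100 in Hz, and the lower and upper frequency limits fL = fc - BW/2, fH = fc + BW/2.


BW = 3.3819e+09 * 10.270/100 = 3.473211e+08 Hz
fL = 3.3819e+09 - 3.473211e+08/2 = 3.208e+09 Hz
fH = 3.3819e+09 + 3.473211e+08/2 = 3.556e+09 Hz

BW=3.473e+08 Hz, fL=3.208e+09 Hz, fH=3.556e+09 Hz


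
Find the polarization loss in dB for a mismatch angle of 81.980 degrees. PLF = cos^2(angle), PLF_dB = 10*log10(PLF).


PLF_linear = cos^2(81.980 deg) = 0.01946548
PLF_dB = 10 * log10(0.01946548) = -17.11 dB

-17.11 dB


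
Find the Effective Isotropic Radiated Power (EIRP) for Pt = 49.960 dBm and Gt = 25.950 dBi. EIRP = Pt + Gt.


EIRP = Pt + Gt = 49.960 + 25.950 = 75.91 dBm

75.91 dBm


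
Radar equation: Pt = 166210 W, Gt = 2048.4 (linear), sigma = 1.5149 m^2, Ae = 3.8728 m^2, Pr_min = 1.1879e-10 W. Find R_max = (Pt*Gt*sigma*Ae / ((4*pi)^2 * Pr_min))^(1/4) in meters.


R^4 = 166210*2048.4*1.5149*3.8728 / ((4*pi)^2 * 1.1879e-10) = 1.064833e+17
R_max = 1.064833e+17^0.25 = 18064 m

18064 m


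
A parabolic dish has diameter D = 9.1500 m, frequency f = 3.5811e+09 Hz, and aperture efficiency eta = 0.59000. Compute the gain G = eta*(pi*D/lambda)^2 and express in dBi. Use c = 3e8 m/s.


lambda = c / f = 3.0000e+08 / 3.5811e+09 = 0.08377314 m
G_linear = 0.59000 * (pi * 9.1500 / 0.08377314)^2 = 69467.93
G_dBi = 10 * log10(69467.93) = 48.42 dBi

48.42 dBi


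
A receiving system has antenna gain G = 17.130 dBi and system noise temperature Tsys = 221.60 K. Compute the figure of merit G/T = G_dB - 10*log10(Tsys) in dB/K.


G/T = 17.130 - 10*log10(221.60) = 17.130 - 23.45570 = -6.326 dB/K

-6.326 dB/K


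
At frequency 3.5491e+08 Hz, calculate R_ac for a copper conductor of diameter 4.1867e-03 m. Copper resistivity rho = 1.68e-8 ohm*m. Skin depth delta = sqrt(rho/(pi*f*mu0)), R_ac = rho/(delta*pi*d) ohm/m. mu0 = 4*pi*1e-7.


delta = sqrt(1.68e-8 / (pi * 3.5491e+08 * 4*pi*1e-7)) = 3.462706e-06 m
R_ac = 1.68e-8 / (3.462706e-06 * pi * 4.1867e-03) = 0.3689 ohm/m

0.3689 ohm/m


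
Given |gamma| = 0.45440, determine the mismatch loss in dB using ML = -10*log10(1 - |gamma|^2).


ML = -10 * log10(1 - 0.45440^2) = -10 * log10(0.79352064) = 1.004 dB

1.004 dB


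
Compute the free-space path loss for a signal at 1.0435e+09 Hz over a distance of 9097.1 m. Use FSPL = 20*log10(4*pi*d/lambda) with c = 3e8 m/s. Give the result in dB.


lambda = c / f = 3.0000e+08 / 1.0435e+09 = 0.2874940 m
FSPL = 20 * log10(4*pi*9097.1/0.2874940) = 112.0 dB

112.0 dB


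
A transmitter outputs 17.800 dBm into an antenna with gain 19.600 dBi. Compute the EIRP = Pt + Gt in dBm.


EIRP = Pt + Gt = 17.800 + 19.600 = 37.40 dBm

37.40 dBm


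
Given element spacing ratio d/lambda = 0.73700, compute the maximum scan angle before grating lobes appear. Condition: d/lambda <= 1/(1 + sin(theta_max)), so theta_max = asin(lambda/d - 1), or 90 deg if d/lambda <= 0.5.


lambda/d - 1 = 1/0.73700 - 1 = 0.3568521
theta_max = asin(0.3568521) = 20.91 deg

20.91 deg


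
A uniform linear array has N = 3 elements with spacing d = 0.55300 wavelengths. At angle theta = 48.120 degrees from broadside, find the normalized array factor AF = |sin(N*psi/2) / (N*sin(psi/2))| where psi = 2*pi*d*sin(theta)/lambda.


psi = 2*pi*0.55300*sin(48.120 deg) = 2.586996 rad
AF = |sin(3*2.586996/2) / (3*sin(2.586996/2))| = 0.2334

0.2334


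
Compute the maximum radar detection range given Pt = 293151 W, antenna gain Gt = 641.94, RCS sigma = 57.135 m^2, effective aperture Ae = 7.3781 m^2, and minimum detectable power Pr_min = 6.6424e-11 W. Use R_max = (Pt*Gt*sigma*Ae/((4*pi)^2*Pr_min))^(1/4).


R^4 = 293151*641.94*57.135*7.3781 / ((4*pi)^2 * 6.6424e-11) = 7.562891e+18
R_max = 7.562891e+18^0.25 = 52441 m

52441 m


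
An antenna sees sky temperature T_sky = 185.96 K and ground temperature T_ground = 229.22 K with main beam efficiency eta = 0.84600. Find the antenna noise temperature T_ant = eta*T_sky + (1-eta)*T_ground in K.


T_ant = 0.84600 * 185.96 + (1 - 0.84600) * 229.22 = 192.6 K

192.6 K


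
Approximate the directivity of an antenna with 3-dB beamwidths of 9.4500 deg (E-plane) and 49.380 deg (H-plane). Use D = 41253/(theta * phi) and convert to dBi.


D_linear = 41253 / (9.4500 * 49.380) = 88.40415
D_dBi = 10 * log10(88.40415) = 19.46 dBi

19.46 dBi


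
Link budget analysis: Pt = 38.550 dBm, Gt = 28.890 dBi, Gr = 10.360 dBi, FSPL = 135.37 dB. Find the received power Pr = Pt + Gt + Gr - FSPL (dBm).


Pr = 38.550 + 28.890 + 10.360 - 135.37 = -57.57 dBm

-57.57 dBm


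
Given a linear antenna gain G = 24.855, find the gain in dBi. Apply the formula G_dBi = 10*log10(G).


G_dBi = 10 * log10(24.855) = 13.95 dBi

13.95 dBi


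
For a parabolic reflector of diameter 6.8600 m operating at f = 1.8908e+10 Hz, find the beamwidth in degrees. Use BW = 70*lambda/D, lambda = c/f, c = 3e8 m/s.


lambda = c / f = 3.0000e+08 / 1.8908e+10 = 0.01586630 m
BW = 70 * 0.01586630 / 6.8600 = 0.1619 deg

0.1619 deg


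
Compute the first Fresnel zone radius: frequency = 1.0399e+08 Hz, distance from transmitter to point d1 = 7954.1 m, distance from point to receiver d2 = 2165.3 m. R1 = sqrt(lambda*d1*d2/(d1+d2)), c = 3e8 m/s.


lambda = c / f = 3.0000e+08 / 1.0399e+08 = 2.884893 m
R1 = sqrt(2.884893 * 7954.1 * 2165.3 / (7954.1 + 2165.3)) = 70.07 m

70.07 m


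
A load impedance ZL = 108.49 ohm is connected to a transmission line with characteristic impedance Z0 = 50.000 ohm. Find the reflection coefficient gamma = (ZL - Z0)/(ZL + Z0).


gamma = (108.49 - 50.000) / (108.49 + 50.000) = 0.3690

0.3690


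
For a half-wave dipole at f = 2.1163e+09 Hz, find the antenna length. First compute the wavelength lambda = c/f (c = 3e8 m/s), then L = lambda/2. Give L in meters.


lambda = c / f = 3.0000e+08 / 2.1163e+09 = 0.1417568 m
L = lambda / 2 = 0.1417568 / 2 = 0.07088 m

0.07088 m


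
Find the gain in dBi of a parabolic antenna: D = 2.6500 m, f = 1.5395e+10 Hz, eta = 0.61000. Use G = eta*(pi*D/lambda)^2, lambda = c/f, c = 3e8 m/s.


lambda = c / f = 3.0000e+08 / 1.5395e+10 = 0.01948685 m
G_linear = 0.61000 * (pi * 2.6500 / 0.01948685)^2 = 111336.6
G_dBi = 10 * log10(111336.6) = 50.47 dBi

50.47 dBi


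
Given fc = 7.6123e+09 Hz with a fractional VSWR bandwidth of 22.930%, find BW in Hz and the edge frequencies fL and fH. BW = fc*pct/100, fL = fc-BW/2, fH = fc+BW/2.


BW = 7.6123e+09 * 22.930/100 = 1.745500e+09 Hz
fL = 7.6123e+09 - 1.745500e+09/2 = 6.740e+09 Hz
fH = 7.6123e+09 + 1.745500e+09/2 = 8.485e+09 Hz

BW=1.746e+09 Hz, fL=6.740e+09 Hz, fH=8.485e+09 Hz


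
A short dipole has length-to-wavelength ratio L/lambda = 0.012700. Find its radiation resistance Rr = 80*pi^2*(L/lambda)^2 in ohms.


Rr = 80 * pi^2 * (0.012700)^2 = 80 * 9.869604 * 1.612900e-04 = 0.1273 ohm

0.1273 ohm


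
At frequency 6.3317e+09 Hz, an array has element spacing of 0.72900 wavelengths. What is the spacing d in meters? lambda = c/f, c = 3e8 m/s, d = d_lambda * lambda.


lambda = c / f = 3.0000e+08 / 6.3317e+09 = 0.04738064 m
d = 0.72900 * 0.04738064 = 0.03454 m

0.03454 m


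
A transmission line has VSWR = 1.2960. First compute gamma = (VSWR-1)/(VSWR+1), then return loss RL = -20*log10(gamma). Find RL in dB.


gamma = (1.2960 - 1) / (1.2960 + 1) = 0.1289199
RL = -20 * log10(0.1289199) = 17.79 dB

17.79 dB


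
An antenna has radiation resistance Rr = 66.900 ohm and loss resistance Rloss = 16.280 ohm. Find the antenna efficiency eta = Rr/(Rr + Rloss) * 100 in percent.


eta = 66.900 / (66.900 + 16.280) * 100 = 80.43%

80.43%


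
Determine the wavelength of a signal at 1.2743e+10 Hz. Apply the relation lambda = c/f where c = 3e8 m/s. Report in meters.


lambda = c / f = 3.0000e+08 / 1.2743e+10 = 0.02354 m

0.02354 m


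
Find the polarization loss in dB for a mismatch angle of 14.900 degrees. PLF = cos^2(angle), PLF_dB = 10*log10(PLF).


PLF_linear = cos^2(14.900 deg) = 0.9338827
PLF_dB = 10 * log10(0.9338827) = -0.2971 dB

-0.2971 dB


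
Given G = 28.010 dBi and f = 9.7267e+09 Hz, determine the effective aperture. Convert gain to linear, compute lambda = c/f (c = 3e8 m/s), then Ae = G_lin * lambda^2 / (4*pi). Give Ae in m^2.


lambda = c / f = 3.0000e+08 / 9.7267e+09 = 0.03084294 m
G_linear = 10^(28.010/10) = 632.4119
Ae = G_linear * lambda^2 / (4*pi) = 632.4119 * 0.03084294^2 / (4*pi) = 0.04787 m^2

0.04787 m^2


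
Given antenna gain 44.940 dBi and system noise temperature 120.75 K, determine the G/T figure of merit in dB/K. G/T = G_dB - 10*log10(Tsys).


G/T = 44.940 - 10*log10(120.75) = 44.940 - 20.81887 = 24.12 dB/K

24.12 dB/K


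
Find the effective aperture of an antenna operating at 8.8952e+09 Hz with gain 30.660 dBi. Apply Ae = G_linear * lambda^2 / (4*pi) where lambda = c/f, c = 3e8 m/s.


lambda = c / f = 3.0000e+08 / 8.8952e+09 = 0.03372605 m
G_linear = 10^(30.660/10) = 1164.126
Ae = G_linear * lambda^2 / (4*pi) = 1164.126 * 0.03372605^2 / (4*pi) = 0.1054 m^2

0.1054 m^2


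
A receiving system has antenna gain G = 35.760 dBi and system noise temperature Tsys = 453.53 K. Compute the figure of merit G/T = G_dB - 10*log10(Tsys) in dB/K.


G/T = 35.760 - 10*log10(453.53) = 35.760 - 26.56606 = 9.194 dB/K

9.194 dB/K


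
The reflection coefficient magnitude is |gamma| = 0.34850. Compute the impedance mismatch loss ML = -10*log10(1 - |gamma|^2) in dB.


ML = -10 * log10(1 - 0.34850^2) = -10 * log10(0.87854775) = 0.5623 dB

0.5623 dB


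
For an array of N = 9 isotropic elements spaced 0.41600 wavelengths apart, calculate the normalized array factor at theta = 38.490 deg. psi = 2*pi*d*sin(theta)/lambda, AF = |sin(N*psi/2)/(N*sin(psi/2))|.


psi = 2*pi*0.41600*sin(38.490 deg) = 1.626775 rad
AF = |sin(9*1.626775/2) / (9*sin(1.626775/2))| = 0.1317

0.1317


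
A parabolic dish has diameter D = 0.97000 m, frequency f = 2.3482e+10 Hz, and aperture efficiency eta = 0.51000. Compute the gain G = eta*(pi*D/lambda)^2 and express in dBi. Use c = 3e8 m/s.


lambda = c / f = 3.0000e+08 / 2.3482e+10 = 0.01277574 m
G_linear = 0.51000 * (pi * 0.97000 / 0.01277574)^2 = 29016.25
G_dBi = 10 * log10(29016.25) = 44.63 dBi

44.63 dBi


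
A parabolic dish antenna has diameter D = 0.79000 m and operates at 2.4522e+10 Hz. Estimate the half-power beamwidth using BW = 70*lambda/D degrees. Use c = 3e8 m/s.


lambda = c / f = 3.0000e+08 / 2.4522e+10 = 0.01223391 m
BW = 70 * 0.01223391 / 0.79000 = 1.084 deg

1.084 deg


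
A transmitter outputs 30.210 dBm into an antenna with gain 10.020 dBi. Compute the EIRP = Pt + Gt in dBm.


EIRP = Pt + Gt = 30.210 + 10.020 = 40.23 dBm

40.23 dBm


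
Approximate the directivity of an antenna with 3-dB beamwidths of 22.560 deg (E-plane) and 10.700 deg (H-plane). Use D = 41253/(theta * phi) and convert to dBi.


D_linear = 41253 / (22.560 * 10.700) = 170.8963
D_dBi = 10 * log10(170.8963) = 22.33 dBi

22.33 dBi


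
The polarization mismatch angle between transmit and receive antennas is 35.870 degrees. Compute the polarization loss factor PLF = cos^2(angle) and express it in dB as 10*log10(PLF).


PLF_linear = cos^2(35.870 deg) = 0.6566648
PLF_dB = 10 * log10(0.6566648) = -1.827 dB

-1.827 dB


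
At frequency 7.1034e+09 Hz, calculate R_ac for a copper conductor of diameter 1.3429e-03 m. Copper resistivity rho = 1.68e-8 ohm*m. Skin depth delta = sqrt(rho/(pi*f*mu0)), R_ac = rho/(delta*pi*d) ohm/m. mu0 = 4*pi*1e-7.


delta = sqrt(1.68e-8 / (pi * 7.1034e+09 * 4*pi*1e-7)) = 7.740012e-07 m
R_ac = 1.68e-8 / (7.740012e-07 * pi * 1.3429e-03) = 5.145 ohm/m

5.145 ohm/m


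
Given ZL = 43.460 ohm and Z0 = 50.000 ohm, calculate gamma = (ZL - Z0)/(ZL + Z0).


gamma = (43.460 - 50.000) / (43.460 + 50.000) = -0.06998

-0.06998


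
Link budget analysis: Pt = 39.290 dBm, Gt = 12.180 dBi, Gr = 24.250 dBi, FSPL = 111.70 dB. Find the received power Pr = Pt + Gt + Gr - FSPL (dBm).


Pr = 39.290 + 12.180 + 24.250 - 111.70 = -35.98 dBm

-35.98 dBm


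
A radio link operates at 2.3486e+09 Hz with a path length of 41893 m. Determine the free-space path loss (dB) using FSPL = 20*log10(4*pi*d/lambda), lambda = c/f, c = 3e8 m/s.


lambda = c / f = 3.0000e+08 / 2.3486e+09 = 0.1277357 m
FSPL = 20 * log10(4*pi*41893/0.1277357) = 132.3 dB

132.3 dB


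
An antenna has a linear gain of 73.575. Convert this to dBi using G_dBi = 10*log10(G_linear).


G_dBi = 10 * log10(73.575) = 18.67 dBi

18.67 dBi


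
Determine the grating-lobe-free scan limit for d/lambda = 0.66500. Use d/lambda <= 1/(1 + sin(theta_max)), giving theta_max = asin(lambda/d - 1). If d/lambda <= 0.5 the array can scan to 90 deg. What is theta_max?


lambda/d - 1 = 1/0.66500 - 1 = 0.5037594
theta_max = asin(0.5037594) = 30.25 deg

30.25 deg


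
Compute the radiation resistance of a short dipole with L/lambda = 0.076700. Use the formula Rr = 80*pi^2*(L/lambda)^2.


Rr = 80 * pi^2 * (0.076700)^2 = 80 * 9.869604 * 5.882890e-03 = 4.645 ohm

4.645 ohm


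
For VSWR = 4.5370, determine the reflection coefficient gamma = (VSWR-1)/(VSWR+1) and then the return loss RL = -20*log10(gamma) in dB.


gamma = (4.5370 - 1) / (4.5370 + 1) = 0.6387936
RL = -20 * log10(0.6387936) = 3.893 dB

3.893 dB


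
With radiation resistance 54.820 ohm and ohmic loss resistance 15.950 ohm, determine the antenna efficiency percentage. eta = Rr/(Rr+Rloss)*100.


eta = 54.820 / (54.820 + 15.950) * 100 = 77.46%

77.46%


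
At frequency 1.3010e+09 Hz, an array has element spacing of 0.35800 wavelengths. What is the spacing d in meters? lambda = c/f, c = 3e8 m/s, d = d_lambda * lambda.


lambda = c / f = 3.0000e+08 / 1.3010e+09 = 0.2305919 m
d = 0.35800 * 0.2305919 = 0.08255 m

0.08255 m


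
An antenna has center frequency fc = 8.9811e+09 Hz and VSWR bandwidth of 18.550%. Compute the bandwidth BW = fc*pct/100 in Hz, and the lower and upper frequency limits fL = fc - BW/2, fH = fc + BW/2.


BW = 8.9811e+09 * 18.550/100 = 1.665994e+09 Hz
fL = 8.9811e+09 - 1.665994e+09/2 = 8.148e+09 Hz
fH = 8.9811e+09 + 1.665994e+09/2 = 9.814e+09 Hz

BW=1.666e+09 Hz, fL=8.148e+09 Hz, fH=9.814e+09 Hz


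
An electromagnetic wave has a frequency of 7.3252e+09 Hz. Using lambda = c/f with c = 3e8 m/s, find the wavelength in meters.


lambda = c / f = 3.0000e+08 / 7.3252e+09 = 0.04095 m

0.04095 m


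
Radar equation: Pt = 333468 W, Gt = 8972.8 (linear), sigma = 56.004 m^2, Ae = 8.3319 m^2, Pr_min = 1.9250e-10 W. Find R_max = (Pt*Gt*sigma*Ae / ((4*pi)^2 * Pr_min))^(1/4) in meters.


R^4 = 333468*8972.8*56.004*8.3319 / ((4*pi)^2 * 1.9250e-10) = 4.592982e+19
R_max = 4.592982e+19^0.25 = 82323 m

82323 m


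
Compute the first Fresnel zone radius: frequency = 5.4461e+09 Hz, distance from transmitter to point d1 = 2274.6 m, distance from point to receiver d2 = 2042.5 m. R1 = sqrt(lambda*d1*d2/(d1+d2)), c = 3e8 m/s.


lambda = c / f = 3.0000e+08 / 5.4461e+09 = 0.05508529 m
R1 = sqrt(0.05508529 * 2274.6 * 2042.5 / (2274.6 + 2042.5)) = 7.699 m

7.699 m


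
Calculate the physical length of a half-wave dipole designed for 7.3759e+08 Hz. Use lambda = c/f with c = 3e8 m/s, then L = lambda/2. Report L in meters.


lambda = c / f = 3.0000e+08 / 7.3759e+08 = 0.4067300 m
L = lambda / 2 = 0.4067300 / 2 = 0.2034 m

0.2034 m


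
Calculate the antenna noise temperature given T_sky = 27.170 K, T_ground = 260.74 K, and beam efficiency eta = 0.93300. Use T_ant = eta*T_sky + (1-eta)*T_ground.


T_ant = 0.93300 * 27.170 + (1 - 0.93300) * 260.74 = 42.82 K

42.82 K


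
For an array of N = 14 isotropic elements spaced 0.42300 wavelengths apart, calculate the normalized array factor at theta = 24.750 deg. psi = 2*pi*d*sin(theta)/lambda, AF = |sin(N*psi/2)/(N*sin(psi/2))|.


psi = 2*pi*0.42300*sin(24.750 deg) = 1.112709 rad
AF = |sin(14*1.112709/2) / (14*sin(1.112709/2))| = 0.1350

0.1350


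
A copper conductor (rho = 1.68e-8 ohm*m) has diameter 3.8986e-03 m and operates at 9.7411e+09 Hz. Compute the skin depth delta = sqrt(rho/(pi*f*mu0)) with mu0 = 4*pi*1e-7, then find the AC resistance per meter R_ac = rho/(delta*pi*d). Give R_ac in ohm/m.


delta = sqrt(1.68e-8 / (pi * 9.7411e+09 * 4*pi*1e-7)) = 6.609533e-07 m
R_ac = 1.68e-8 / (6.609533e-07 * pi * 3.8986e-03) = 2.075 ohm/m

2.075 ohm/m


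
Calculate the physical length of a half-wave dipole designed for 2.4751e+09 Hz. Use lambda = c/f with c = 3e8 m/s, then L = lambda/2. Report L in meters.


lambda = c / f = 3.0000e+08 / 2.4751e+09 = 0.1212072 m
L = lambda / 2 = 0.1212072 / 2 = 0.06060 m

0.06060 m


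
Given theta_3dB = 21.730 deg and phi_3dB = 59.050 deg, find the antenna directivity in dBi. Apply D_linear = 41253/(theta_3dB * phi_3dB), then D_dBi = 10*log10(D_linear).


D_linear = 41253 / (21.730 * 59.050) = 32.14962
D_dBi = 10 * log10(32.14962) = 15.07 dBi

15.07 dBi


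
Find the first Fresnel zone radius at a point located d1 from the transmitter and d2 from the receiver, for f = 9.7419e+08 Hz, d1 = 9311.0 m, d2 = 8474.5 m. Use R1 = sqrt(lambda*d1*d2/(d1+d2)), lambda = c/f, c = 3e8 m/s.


lambda = c / f = 3.0000e+08 / 9.7419e+08 = 0.3079481 m
R1 = sqrt(0.3079481 * 9311.0 * 8474.5 / (9311.0 + 8474.5)) = 36.96 m

36.96 m


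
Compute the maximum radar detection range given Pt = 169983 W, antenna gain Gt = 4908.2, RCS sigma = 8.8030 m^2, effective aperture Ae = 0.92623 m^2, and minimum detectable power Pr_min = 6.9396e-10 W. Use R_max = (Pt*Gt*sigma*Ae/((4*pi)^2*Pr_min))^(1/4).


R^4 = 169983*4908.2*8.8030*0.92623 / ((4*pi)^2 * 6.9396e-10) = 6.207591e+16
R_max = 6.207591e+16^0.25 = 15784 m

15784 m


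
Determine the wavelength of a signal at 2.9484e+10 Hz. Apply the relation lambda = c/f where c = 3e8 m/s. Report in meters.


lambda = c / f = 3.0000e+08 / 2.9484e+10 = 0.01018 m

0.01018 m


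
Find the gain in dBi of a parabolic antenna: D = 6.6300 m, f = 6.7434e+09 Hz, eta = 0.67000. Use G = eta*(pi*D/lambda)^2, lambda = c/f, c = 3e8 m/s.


lambda = c / f = 3.0000e+08 / 6.7434e+09 = 0.04448794 m
G_linear = 0.67000 * (pi * 6.6300 / 0.04448794)^2 = 146864.6
G_dBi = 10 * log10(146864.6) = 51.67 dBi

51.67 dBi


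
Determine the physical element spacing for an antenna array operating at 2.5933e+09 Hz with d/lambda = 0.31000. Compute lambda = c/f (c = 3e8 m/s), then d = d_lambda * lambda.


lambda = c / f = 3.0000e+08 / 2.5933e+09 = 0.1156827 m
d = 0.31000 * 0.1156827 = 0.03586 m

0.03586 m


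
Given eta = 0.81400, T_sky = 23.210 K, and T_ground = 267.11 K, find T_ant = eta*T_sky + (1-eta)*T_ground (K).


T_ant = 0.81400 * 23.210 + (1 - 0.81400) * 267.11 = 68.58 K

68.58 K


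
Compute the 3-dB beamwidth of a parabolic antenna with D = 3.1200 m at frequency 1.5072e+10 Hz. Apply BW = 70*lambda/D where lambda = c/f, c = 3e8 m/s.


lambda = c / f = 3.0000e+08 / 1.5072e+10 = 0.01990446 m
BW = 70 * 0.01990446 / 3.1200 = 0.4466 deg

0.4466 deg


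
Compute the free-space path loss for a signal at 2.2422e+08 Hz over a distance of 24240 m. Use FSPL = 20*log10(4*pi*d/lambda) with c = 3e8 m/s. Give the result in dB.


lambda = c / f = 3.0000e+08 / 2.2422e+08 = 1.337972 m
FSPL = 20 * log10(4*pi*24240/1.337972) = 107.1 dB

107.1 dB


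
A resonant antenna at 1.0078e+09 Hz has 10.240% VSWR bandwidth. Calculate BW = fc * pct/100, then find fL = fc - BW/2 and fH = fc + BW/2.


BW = 1.0078e+09 * 10.240/100 = 1.031987e+08 Hz
fL = 1.0078e+09 - 1.031987e+08/2 = 9.562e+08 Hz
fH = 1.0078e+09 + 1.031987e+08/2 = 1.059e+09 Hz

BW=1.032e+08 Hz, fL=9.562e+08 Hz, fH=1.059e+09 Hz


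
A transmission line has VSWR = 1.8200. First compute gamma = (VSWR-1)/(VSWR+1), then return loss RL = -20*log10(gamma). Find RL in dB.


gamma = (1.8200 - 1) / (1.8200 + 1) = 0.2907801
RL = -20 * log10(0.2907801) = 10.73 dB

10.73 dB


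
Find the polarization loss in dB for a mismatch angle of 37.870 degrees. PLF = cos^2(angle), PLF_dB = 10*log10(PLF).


PLF_linear = cos^2(37.870 deg) = 0.6231612
PLF_dB = 10 * log10(0.6231612) = -2.054 dB

-2.054 dB


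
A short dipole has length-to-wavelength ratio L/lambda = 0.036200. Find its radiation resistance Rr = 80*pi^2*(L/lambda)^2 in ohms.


Rr = 80 * pi^2 * (0.036200)^2 = 80 * 9.869604 * 1.310440e-03 = 1.035 ohm

1.035 ohm


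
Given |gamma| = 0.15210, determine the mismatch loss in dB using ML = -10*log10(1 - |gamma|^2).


ML = -10 * log10(1 - 0.15210^2) = -10 * log10(0.97686559) = 0.1017 dB

0.1017 dB


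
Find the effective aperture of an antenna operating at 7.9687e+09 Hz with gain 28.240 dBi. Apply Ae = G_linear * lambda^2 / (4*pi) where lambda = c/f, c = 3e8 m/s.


lambda = c / f = 3.0000e+08 / 7.9687e+09 = 0.03764730 m
G_linear = 10^(28.240/10) = 666.8068
Ae = G_linear * lambda^2 / (4*pi) = 666.8068 * 0.03764730^2 / (4*pi) = 0.07521 m^2

0.07521 m^2


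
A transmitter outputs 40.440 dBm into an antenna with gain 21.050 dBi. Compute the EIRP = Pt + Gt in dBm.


EIRP = Pt + Gt = 40.440 + 21.050 = 61.49 dBm

61.49 dBm


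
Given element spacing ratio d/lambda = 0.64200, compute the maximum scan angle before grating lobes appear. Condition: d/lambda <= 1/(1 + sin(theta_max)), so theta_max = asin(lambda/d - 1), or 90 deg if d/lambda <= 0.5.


lambda/d - 1 = 1/0.64200 - 1 = 0.5576324
theta_max = asin(0.5576324) = 33.89 deg

33.89 deg


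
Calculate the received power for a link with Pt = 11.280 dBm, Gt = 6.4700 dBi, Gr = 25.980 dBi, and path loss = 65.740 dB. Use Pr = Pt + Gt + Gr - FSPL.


Pr = 11.280 + 6.4700 + 25.980 - 65.740 = -22.01 dBm

-22.01 dBm


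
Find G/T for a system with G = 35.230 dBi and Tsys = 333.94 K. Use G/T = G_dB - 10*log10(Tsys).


G/T = 35.230 - 10*log10(333.94) = 35.230 - 25.23668 = 9.993 dB/K

9.993 dB/K


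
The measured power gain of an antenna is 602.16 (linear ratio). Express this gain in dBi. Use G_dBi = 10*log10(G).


G_dBi = 10 * log10(602.16) = 27.80 dBi

27.80 dBi


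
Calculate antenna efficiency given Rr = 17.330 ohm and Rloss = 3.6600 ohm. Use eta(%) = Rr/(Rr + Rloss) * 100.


eta = 17.330 / (17.330 + 3.6600) * 100 = 82.56%

82.56%


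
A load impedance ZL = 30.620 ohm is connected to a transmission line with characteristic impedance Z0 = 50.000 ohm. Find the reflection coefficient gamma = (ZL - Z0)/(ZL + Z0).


gamma = (30.620 - 50.000) / (30.620 + 50.000) = -0.2404

-0.2404


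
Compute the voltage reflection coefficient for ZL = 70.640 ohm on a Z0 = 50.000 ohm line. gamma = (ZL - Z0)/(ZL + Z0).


gamma = (70.640 - 50.000) / (70.640 + 50.000) = 0.1711

0.1711


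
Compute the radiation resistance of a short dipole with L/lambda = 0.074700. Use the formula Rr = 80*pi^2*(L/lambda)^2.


Rr = 80 * pi^2 * (0.074700)^2 = 80 * 9.869604 * 5.580090e-03 = 4.406 ohm

4.406 ohm


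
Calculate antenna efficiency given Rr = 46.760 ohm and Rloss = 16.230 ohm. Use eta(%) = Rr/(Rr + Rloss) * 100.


eta = 46.760 / (46.760 + 16.230) * 100 = 74.23%

74.23%


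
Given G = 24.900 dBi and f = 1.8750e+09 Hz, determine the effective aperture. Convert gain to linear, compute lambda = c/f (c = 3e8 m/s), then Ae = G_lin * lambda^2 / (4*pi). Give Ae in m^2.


lambda = c / f = 3.0000e+08 / 1.8750e+09 = 0.1600000 m
G_linear = 10^(24.900/10) = 309.0295
Ae = G_linear * lambda^2 / (4*pi) = 309.0295 * 0.1600000^2 / (4*pi) = 0.6295 m^2

0.6295 m^2


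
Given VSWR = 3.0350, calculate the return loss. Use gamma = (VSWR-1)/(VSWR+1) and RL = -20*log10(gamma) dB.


gamma = (3.0350 - 1) / (3.0350 + 1) = 0.5043371
RL = -20 * log10(0.5043371) = 5.946 dB

5.946 dB


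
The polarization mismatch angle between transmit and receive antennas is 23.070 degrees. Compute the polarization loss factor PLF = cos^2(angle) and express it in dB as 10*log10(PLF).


PLF_linear = cos^2(23.070 deg) = 0.8464493
PLF_dB = 10 * log10(0.8464493) = -0.7240 dB

-0.7240 dB


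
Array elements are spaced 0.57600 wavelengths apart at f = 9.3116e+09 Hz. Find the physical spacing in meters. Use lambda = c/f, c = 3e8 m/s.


lambda = c / f = 3.0000e+08 / 9.3116e+09 = 0.03221788 m
d = 0.57600 * 0.03221788 = 0.01856 m

0.01856 m


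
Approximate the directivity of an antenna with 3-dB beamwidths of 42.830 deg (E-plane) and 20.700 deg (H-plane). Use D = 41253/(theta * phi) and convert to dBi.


D_linear = 41253 / (42.830 * 20.700) = 46.53044
D_dBi = 10 * log10(46.53044) = 16.68 dBi

16.68 dBi


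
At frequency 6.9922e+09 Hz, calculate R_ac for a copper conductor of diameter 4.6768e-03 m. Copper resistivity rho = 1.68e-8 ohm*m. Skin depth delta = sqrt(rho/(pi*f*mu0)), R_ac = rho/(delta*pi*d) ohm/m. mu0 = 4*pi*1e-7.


delta = sqrt(1.68e-8 / (pi * 6.9922e+09 * 4*pi*1e-7)) = 7.801316e-07 m
R_ac = 1.68e-8 / (7.801316e-07 * pi * 4.6768e-03) = 1.466 ohm/m

1.466 ohm/m


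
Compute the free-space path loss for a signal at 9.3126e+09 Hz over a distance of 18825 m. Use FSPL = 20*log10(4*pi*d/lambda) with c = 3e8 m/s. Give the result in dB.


lambda = c / f = 3.0000e+08 / 9.3126e+09 = 0.03221442 m
FSPL = 20 * log10(4*pi*18825/0.03221442) = 137.3 dB

137.3 dB


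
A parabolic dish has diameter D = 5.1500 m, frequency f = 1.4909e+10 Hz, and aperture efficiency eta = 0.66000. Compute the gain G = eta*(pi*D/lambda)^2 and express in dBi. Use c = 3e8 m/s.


lambda = c / f = 3.0000e+08 / 1.4909e+10 = 0.02012207 m
G_linear = 0.66000 * (pi * 5.1500 / 0.02012207)^2 = 426690.4
G_dBi = 10 * log10(426690.4) = 56.30 dBi

56.30 dBi


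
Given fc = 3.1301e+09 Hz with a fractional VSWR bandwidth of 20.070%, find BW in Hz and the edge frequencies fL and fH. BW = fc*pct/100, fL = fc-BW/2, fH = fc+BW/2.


BW = 3.1301e+09 * 20.070/100 = 6.282111e+08 Hz
fL = 3.1301e+09 - 6.282111e+08/2 = 2.816e+09 Hz
fH = 3.1301e+09 + 6.282111e+08/2 = 3.444e+09 Hz

BW=6.282e+08 Hz, fL=2.816e+09 Hz, fH=3.444e+09 Hz


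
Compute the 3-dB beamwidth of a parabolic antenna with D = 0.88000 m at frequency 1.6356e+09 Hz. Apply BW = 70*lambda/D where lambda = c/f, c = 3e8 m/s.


lambda = c / f = 3.0000e+08 / 1.6356e+09 = 0.1834189 m
BW = 70 * 0.1834189 / 0.88000 = 14.59 deg

14.59 deg


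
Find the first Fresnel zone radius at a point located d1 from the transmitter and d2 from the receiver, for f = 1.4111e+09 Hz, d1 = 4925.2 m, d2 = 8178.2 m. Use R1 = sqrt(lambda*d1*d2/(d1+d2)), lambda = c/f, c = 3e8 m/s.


lambda = c / f = 3.0000e+08 / 1.4111e+09 = 0.2126001 m
R1 = sqrt(0.2126001 * 4925.2 * 8178.2 / (4925.2 + 8178.2)) = 25.56 m

25.56 m


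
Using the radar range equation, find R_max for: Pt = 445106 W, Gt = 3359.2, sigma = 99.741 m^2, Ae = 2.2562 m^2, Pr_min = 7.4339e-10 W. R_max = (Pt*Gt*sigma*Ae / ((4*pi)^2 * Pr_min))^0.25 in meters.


R^4 = 445106*3359.2*99.741*2.2562 / ((4*pi)^2 * 7.4339e-10) = 2.866251e+18
R_max = 2.866251e+18^0.25 = 41146 m

41146 m


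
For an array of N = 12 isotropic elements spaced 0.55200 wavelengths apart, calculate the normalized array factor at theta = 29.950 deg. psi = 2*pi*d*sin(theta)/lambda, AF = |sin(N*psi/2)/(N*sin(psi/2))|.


psi = 2*pi*0.55200*sin(29.950 deg) = 1.731537 rad
AF = |sin(12*1.731537/2) / (12*sin(1.731537/2))| = 0.08991

0.08991


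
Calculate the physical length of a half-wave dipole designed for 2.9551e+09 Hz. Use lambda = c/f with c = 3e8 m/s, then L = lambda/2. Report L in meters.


lambda = c / f = 3.0000e+08 / 2.9551e+09 = 0.1015194 m
L = lambda / 2 = 0.1015194 / 2 = 0.05076 m

0.05076 m


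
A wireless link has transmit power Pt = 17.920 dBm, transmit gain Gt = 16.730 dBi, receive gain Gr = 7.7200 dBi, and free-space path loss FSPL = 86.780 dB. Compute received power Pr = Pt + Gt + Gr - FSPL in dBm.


Pr = 17.920 + 16.730 + 7.7200 - 86.780 = -44.41 dBm

-44.41 dBm


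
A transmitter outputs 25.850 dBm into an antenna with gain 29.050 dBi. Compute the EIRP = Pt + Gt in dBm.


EIRP = Pt + Gt = 25.850 + 29.050 = 54.90 dBm

54.90 dBm


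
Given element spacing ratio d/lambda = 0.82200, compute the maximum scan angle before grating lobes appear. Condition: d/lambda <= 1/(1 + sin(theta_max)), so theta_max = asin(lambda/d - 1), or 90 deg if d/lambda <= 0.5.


lambda/d - 1 = 1/0.82200 - 1 = 0.2165450
theta_max = asin(0.2165450) = 12.51 deg

12.51 deg


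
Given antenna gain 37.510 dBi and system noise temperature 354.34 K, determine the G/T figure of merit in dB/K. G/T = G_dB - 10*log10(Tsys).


G/T = 37.510 - 10*log10(354.34) = 37.510 - 25.49420 = 12.02 dB/K

12.02 dB/K


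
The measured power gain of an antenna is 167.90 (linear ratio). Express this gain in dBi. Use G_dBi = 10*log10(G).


G_dBi = 10 * log10(167.90) = 22.25 dBi

22.25 dBi


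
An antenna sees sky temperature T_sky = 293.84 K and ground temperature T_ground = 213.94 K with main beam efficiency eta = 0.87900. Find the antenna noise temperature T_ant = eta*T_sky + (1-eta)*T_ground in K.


T_ant = 0.87900 * 293.84 + (1 - 0.87900) * 213.94 = 284.2 K

284.2 K


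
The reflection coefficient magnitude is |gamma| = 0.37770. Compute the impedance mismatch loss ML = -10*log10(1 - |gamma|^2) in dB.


ML = -10 * log10(1 - 0.37770^2) = -10 * log10(0.85734271) = 0.6685 dB

0.6685 dB


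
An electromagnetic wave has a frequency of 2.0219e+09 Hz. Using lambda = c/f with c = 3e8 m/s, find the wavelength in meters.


lambda = c / f = 3.0000e+08 / 2.0219e+09 = 0.1484 m

0.1484 m


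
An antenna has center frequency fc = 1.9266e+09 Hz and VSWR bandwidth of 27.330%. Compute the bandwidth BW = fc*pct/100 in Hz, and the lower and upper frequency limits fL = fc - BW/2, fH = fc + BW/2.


BW = 1.9266e+09 * 27.330/100 = 5.265398e+08 Hz
fL = 1.9266e+09 - 5.265398e+08/2 = 1.663e+09 Hz
fH = 1.9266e+09 + 5.265398e+08/2 = 2.190e+09 Hz

BW=5.265e+08 Hz, fL=1.663e+09 Hz, fH=2.190e+09 Hz


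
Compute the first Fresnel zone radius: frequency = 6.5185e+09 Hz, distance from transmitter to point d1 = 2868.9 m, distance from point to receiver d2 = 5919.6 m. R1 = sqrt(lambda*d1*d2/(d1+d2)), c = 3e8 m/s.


lambda = c / f = 3.0000e+08 / 6.5185e+09 = 0.04602286 m
R1 = sqrt(0.04602286 * 2868.9 * 5919.6 / (2868.9 + 5919.6)) = 9.430 m

9.430 m


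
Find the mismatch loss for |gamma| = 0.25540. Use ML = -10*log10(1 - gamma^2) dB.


ML = -10 * log10(1 - 0.25540^2) = -10 * log10(0.93477084) = 0.2929 dB

0.2929 dB


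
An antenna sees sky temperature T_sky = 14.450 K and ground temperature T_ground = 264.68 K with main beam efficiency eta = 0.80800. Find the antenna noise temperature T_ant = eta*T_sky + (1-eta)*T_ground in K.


T_ant = 0.80800 * 14.450 + (1 - 0.80800) * 264.68 = 62.49 K

62.49 K


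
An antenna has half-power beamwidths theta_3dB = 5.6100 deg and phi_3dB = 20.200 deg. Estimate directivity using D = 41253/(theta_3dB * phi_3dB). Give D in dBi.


D_linear = 41253 / (5.6100 * 20.200) = 364.0335
D_dBi = 10 * log10(364.0335) = 25.61 dBi

25.61 dBi


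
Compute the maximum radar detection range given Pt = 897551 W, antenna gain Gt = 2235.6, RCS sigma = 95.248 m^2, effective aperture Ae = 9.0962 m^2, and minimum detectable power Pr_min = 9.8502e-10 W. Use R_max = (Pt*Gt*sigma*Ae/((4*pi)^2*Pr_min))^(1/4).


R^4 = 897551*2235.6*95.248*9.0962 / ((4*pi)^2 * 9.8502e-10) = 1.117646e+19
R_max = 1.117646e+19^0.25 = 57820 m

57820 m


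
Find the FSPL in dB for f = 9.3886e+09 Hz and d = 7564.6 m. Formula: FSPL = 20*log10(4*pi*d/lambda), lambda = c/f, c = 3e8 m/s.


lambda = c / f = 3.0000e+08 / 9.3886e+09 = 0.03195365 m
FSPL = 20 * log10(4*pi*7564.6/0.03195365) = 129.5 dB

129.5 dB


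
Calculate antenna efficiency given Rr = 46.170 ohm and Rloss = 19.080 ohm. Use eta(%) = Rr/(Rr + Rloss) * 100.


eta = 46.170 / (46.170 + 19.080) * 100 = 70.76%

70.76%


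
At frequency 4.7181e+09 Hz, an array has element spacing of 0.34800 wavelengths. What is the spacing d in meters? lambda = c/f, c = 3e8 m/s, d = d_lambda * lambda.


lambda = c / f = 3.0000e+08 / 4.7181e+09 = 0.06358492 m
d = 0.34800 * 0.06358492 = 0.02213 m

0.02213 m


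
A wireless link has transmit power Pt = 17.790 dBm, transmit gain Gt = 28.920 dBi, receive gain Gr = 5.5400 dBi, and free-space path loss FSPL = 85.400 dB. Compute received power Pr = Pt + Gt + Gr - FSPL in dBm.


Pr = 17.790 + 28.920 + 5.5400 - 85.400 = -33.15 dBm

-33.15 dBm


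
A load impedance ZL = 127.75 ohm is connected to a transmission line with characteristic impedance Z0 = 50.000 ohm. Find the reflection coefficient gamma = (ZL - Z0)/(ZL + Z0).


gamma = (127.75 - 50.000) / (127.75 + 50.000) = 0.4374

0.4374


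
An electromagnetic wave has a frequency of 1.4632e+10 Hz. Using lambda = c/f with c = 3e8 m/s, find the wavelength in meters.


lambda = c / f = 3.0000e+08 / 1.4632e+10 = 0.02050 m

0.02050 m


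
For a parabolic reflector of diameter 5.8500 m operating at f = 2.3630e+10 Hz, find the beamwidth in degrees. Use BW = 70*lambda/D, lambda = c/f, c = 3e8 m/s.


lambda = c / f = 3.0000e+08 / 2.3630e+10 = 0.01269573 m
BW = 70 * 0.01269573 / 5.8500 = 0.1519 deg

0.1519 deg
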